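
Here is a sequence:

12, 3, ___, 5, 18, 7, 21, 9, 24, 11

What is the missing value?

15

Positions 1, 3, 5, … form one subsequence and positions 2, 4, 6, … form another.
Track A: 12, ?, 18, 21, 24 (arithmetic, step +3).
Track B: 3, 5, 7, 9, 11 (arithmetic, step +2).
The gap is track A's term 2; the rule gives 15.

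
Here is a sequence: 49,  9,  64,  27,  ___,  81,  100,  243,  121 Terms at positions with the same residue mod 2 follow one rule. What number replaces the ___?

Positions 1, 3, 5, … form one subsequence and positions 2, 4, 6, … form another.
Subsequence A = 49, 64, ?, 100, 121: the squares 7², 8², 9², ….
Subsequence B = 9, 27, 81, 243: successive powers of 3.
So the missing entry in subsequence A is 81.

81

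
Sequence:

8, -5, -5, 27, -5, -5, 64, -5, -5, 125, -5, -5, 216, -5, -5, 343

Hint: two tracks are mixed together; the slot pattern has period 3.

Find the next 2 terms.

-5, -5

Positions follow the repeating pattern ABB; grouping by letter gives 2 tracks.
Stream A: 8, 27, 64, 125, 216, 343 (consecutive cubes n³ from n = 2).
Stream B: -5, -5, -5, -5, -5, -5, -5, -5, -5, -5 (the constant sequence -5).
Term 17 comes from stream B (its 11th entry): -5.
Position 18 falls in stream B as its term 12, giving -5.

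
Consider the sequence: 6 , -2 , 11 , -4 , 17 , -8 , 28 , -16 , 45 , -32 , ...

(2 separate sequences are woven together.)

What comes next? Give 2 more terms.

73, -64

Taking every 2nd term gives 2 separate tracks.
Stream A: 6, 11, 17, 28, 45 — each term equals the sum of the previous two.
Stream B: -2, -4, -8, -16, -32 — geometric with ratio 2.
Position 11 falls in stream A as its term 6, giving 73.
Term 12 comes from stream B (its 6th entry): -64.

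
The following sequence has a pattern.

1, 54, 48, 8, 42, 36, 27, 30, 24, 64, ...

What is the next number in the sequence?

The slot pattern repeats as ABB (period 3), so there are 2 interleaved tracks.
Track A = 1, 8, 27, 64: perfect cubes starting at 1³.
Track B = 54, 48, 42, 36, 30, 24: arithmetic, step −6.
Term 11 comes from track B (its 7th entry): 18.

18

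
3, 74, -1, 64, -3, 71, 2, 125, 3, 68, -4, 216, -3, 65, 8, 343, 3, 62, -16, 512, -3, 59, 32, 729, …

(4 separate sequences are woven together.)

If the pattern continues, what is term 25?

Taking every 4th term gives 4 separate tracks.
Stream A: 3, -3, 3, -3, 3, -3. Oscillating between 3 and -3.
Stream B: 74, 71, 68, 65, 62, 59. Subtracting 3 each time.
Stream C: -1, 2, -4, 8, -16, 32. Geometric with ratio -2.
Stream D: 64, 125, 216, 343, 512, 729. Consecutive cubes n³ from n = 4.
Position 25 falls in stream A as its term 7, giving 3.

3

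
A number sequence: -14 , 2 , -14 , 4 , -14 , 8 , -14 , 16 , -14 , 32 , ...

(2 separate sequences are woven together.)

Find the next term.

Positions 1, 3, 5, … form one subsequence and positions 2, 4, 6, … form another.
Track A = -14, -14, -14, -14, -14: constant -14.
Track B = 2, 4, 8, 16, 32: successive powers of 2.
Term 11 comes from track A (its 6th entry): -14.

-14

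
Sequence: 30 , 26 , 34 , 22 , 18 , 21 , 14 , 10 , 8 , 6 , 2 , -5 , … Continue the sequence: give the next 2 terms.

-2, -6

Reading positions in blocks of 3 reveals the pattern AAB — 2 tracks woven together.
Track A is 30, 26, 22, 18, 14, 10, 6, 2, which is arithmetic, step −4.
Track B is 34, 21, 8, -5, which is subtracting 13 each time.
Term 13 comes from track A (its 9th entry): -2.
Position 14 falls in track A as its term 10, giving -6.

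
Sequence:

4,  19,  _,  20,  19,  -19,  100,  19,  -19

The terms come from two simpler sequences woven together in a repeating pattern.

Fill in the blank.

Positions follow the repeating pattern ABB; grouping by letter gives 2 tracks.
Subsequence A: 4, 20, 100 (a geometric progression (common ratio 5)).
Subsequence B: 19, ?, 19, -19, 19, -19 (alternating ±19).
So the missing entry in subsequence B is -19.

-19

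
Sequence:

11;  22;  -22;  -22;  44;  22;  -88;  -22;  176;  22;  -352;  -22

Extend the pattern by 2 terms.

704, 22

Positions 1, 3, 5, … form one subsequence and positions 2, 4, 6, … form another.
Subsequence A is 11, -22, 44, -88, 176, -352, which is multiplying by -2 each time.
Subsequence B is 22, -22, 22, -22, 22, -22, which is oscillating between 22 and -22.
Position 13 falls in subsequence A as its term 7, giving 704.
Position 14 → subsequence B, term 7 = 22.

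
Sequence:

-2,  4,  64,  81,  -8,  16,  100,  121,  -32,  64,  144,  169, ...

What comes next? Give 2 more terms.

Positions follow the repeating pattern AABB; grouping by letter gives 2 tracks.
Subsequence A: -2, 4, -8, 16, -32, 64. A geometric progression (common ratio -2).
Subsequence B: 64, 81, 100, 121, 144, 169. Perfect squares starting at 8².
Term 13 comes from subsequence A (its 7th entry): -128.
Position 14 falls in subsequence A as its term 8, giving 256.

-128, 256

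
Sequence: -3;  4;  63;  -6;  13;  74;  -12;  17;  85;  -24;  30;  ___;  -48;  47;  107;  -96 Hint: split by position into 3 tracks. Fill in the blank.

Taking every 3rd term gives 3 separate tracks.
Stream A: -3, -6, -12, -24, -48, -96 (geometric with ratio 2).
Stream B: 4, 13, 17, 30, 47 (each term equals the sum of the previous two).
Stream C: 63, 74, 85, ?, 107 (arithmetic, step +11).
Filling stream C at index 4 by its rule yields 96.

96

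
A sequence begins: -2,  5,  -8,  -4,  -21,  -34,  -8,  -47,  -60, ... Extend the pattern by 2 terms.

Positions follow the repeating pattern ABB; grouping by letter gives 2 tracks.
Track A = -2, -4, -8: geometric with ratio 2.
Track B = 5, -8, -21, -34, -47, -60: linear: a_n = 18 − 13·n.
Position 10 falls in track A as its term 4, giving -16.
Term 11 comes from track B (its 7th entry): -73.

-16, -73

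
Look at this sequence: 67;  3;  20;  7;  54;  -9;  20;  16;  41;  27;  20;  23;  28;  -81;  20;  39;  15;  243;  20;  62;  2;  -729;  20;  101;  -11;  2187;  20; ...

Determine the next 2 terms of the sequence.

Split by position mod 4 into 4 tracks.
Subsequence A: 67, 54, 41, 28, 15, 2, -11 (arithmetic, step −13).
Subsequence B: 3, -9, 27, -81, 243, -729, 2187 (geometric, ×-3 each step).
Subsequence C: 20, 20, 20, 20, 20, 20, 20 (constant 20).
Subsequence D: 7, 16, 23, 39, 62, 101 (a Fibonacci-like recurrence a_n = a_{n-1} + a_{n-2}).
Position 28 → subsequence D, term 7 = 163.
The 29th slot belongs to subsequence A; its 8th term is -24.

163, -24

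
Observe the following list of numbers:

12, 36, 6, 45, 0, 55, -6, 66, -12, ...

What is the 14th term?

Positions 1, 3, 5, … form one subsequence and positions 2, 4, 6, … form another.
Stream A = 12, 6, 0, -6, -12: subtracting 6 each time.
Stream B = 36, 45, 55, 66: the triangular numbers T_8, T_9, ….
The 14th slot belongs to stream B; its 7th term is 105.

105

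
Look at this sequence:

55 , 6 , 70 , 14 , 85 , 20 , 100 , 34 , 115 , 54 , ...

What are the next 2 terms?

Positions 1, 3, 5, … form one subsequence and positions 2, 4, 6, … form another.
Stream A: 55, 70, 85, 100, 115 (arithmetic, step +15).
Stream B: 6, 14, 20, 34, 54 (a Fibonacci-like recurrence a_n = a_{n-1} + a_{n-2}).
Position 11 → stream A, term 6 = 130.
Position 12 falls in stream B as its term 6, giving 88.

130, 88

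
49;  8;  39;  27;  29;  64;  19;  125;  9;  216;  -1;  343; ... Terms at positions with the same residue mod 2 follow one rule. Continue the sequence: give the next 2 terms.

-11, 512

Positions 1, 3, 5, … form one subsequence and positions 2, 4, 6, … form another.
Stream A: 49, 39, 29, 19, 9, -1 (linear: a_n = 59 − 10·n).
Stream B: 8, 27, 64, 125, 216, 343 (the cubes 2³, 3³, 4³, …).
Position 13 falls in stream A as its term 7, giving -11.
Term 14 comes from stream B (its 7th entry): 512.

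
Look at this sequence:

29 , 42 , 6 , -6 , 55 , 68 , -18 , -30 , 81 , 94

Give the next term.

-42

The slot pattern repeats as AABB (period 4), so there are 2 interleaved tracks.
Stream A = 29, 42, 55, 68, 81, 94: arithmetic, step +13.
Stream B = 6, -6, -18, -30: arithmetic, step −12.
Term 11 comes from stream B (its 5th entry): -42.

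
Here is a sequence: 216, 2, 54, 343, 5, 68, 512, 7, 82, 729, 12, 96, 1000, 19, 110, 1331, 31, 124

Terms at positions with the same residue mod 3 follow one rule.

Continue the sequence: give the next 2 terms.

1728, 50

Split by position mod 3: positions 1, 4, 7, … form one track, and each other residue class forms its own.
Track A: 216, 343, 512, 729, 1000, 1331. Consecutive cubes n³ from n = 6.
Track B: 2, 5, 7, 12, 19, 31. A Fibonacci-like recurrence a_n = a_{n-1} + a_{n-2}.
Track C: 54, 68, 82, 96, 110, 124. Adding 14 each time.
Position 19 → track A, term 7 = 1728.
Term 20 comes from track B (its 7th entry): 50.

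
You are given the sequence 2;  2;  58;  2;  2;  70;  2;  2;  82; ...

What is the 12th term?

94

Reading positions in blocks of 3 reveals the pattern AAB — 2 tracks woven together.
Track A: 2, 2, 2, 2, 2, 2 (the constant sequence 2).
Track B: 58, 70, 82 (arithmetic with common difference +12).
Term 12 comes from track B (its 4th entry): 94.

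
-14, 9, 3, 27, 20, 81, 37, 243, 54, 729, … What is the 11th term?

Taking every 2nd term gives 2 separate tracks.
Track A is -14, 3, 20, 37, 54, which is arithmetic with common difference +17.
Track B is 9, 27, 81, 243, 729, which is powers 3^2, 3^3, 3^4, ….
Term 11 comes from track A (its 6th entry): 71.

71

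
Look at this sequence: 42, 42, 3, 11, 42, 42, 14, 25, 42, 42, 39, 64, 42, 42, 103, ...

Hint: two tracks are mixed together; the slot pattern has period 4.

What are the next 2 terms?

Positions follow the repeating pattern AABB; grouping by letter gives 2 tracks.
Track A = 42, 42, 42, 42, 42, 42, 42, 42: always 42.
Track B = 3, 11, 14, 25, 39, 64, 103: a Fibonacci-like recurrence a_n = a_{n-1} + a_{n-2}.
The 16th slot belongs to track B; its 8th term is 167.
Term 17 comes from track A (its 9th entry): 42.

167, 42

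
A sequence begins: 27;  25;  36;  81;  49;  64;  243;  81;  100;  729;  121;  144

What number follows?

Positions follow the repeating pattern ABB; grouping by letter gives 2 tracks.
Track A: 27, 81, 243, 729 — powers 3^3, 3^4, 3^5, ….
Track B: 25, 36, 49, 64, 81, 100, 121, 144 — the squares 5², 6², 7², ….
The 13th slot belongs to track A; its 5th term is 2187.

2187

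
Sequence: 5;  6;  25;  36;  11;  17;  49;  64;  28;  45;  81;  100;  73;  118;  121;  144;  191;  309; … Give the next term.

169

Reading positions in blocks of 4 reveals the pattern AABB — 2 tracks woven together.
Stream A: 5, 6, 11, 17, 28, 45, 73, 118, 191, 309. Each term equals the sum of the previous two.
Stream B: 25, 36, 49, 64, 81, 100, 121, 144. The squares 5², 6², 7², ….
Term 19 comes from stream B (its 9th entry): 169.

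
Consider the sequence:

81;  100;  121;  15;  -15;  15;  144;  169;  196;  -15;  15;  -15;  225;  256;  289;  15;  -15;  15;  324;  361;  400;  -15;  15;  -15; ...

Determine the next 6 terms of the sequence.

The slot pattern repeats as AAABBB (period 6), so there are 2 interleaved tracks.
Track A = 81, 100, 121, 144, 169, 196, 225, 256, 289, 324, 361, 400: consecutive squares n² from n = 9.
Track B = 15, -15, 15, -15, 15, -15, 15, -15, 15, -15, 15, -15: the oscillation 15·(−1)^(n+1).
Position 25 falls in track A as its term 13, giving 441.
The 26th slot belongs to track A; its 14th term is 484.
Position 27 → track A, term 15 = 529.
The 28th slot belongs to track B; its 13th term is 15.
The 29th slot belongs to track B; its 14th term is -15.
The 30th slot belongs to track B; its 15th term is 15.

441, 484, 529, 15, -15, 15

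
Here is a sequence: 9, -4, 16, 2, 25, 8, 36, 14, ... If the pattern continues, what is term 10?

Positions 1, 3, 5, … form one subsequence and positions 2, 4, 6, … form another.
Track A = 9, 16, 25, 36: perfect squares starting at 3².
Track B = -4, 2, 8, 14: arithmetic, step +6.
Term 10 comes from track B (its 5th entry): 20.

20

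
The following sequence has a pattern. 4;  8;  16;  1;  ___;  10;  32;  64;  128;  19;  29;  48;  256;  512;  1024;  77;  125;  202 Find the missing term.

Reading positions in blocks of 6 reveals the pattern AAABBB — 2 tracks woven together.
Subsequence A: 4, 8, 16, 32, 64, 128, 256, 512, 1024 (powers 2^2, 2^3, 2^4, …).
Subsequence B: 1, ?, 10, 19, 29, 48, 77, 125, 202 (a Fibonacci-like recurrence a_n = a_{n-1} + a_{n-2}).
Filling subsequence B at index 2 by its rule yields 9.

9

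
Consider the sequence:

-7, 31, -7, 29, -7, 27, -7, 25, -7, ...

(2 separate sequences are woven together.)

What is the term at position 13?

-7

Positions 1, 3, 5, … form one subsequence and positions 2, 4, 6, … form another.
Subsequence A = -7, -7, -7, -7, -7: the constant sequence -7.
Subsequence B = 31, 29, 27, 25: arithmetic with common difference −2.
The 13th slot belongs to subsequence A; its 7th term is -7.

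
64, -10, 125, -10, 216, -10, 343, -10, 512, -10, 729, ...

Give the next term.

The terms cycle through 2 interleaved subsequences.
Track A is 64, 125, 216, 343, 512, 729, which is the cubes 4³, 5³, 6³, ….
Track B is -10, -10, -10, -10, -10, which is always -10.
The 12th slot belongs to track B; its 6th term is -10.

-10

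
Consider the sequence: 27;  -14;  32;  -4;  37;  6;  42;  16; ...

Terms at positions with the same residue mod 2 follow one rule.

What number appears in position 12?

The terms cycle through 2 interleaved subsequences.
Track A = 27, 32, 37, 42: linear: a_n = 22 + 5·n.
Track B = -14, -4, 6, 16: linear: a_n = -24 + 10·n.
Position 12 falls in track B as its term 6, giving 36.

36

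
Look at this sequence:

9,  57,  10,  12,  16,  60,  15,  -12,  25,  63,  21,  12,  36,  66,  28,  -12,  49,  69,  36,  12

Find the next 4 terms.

64, 72, 45, -12

Taking every 4th term gives 4 separate tracks.
Track A: 9, 16, 25, 36, 49 (perfect squares starting at 3²).
Track B: 57, 60, 63, 66, 69 (adding 3 each time).
Track C: 10, 15, 21, 28, 36 (the triangular numbers T_4, T_5, …).
Track D: 12, -12, 12, -12, 12 (oscillating between 12 and -12).
The 21st slot belongs to track A; its 6th term is 64.
Term 22 comes from track B (its 6th entry): 72.
Position 23 falls in track C as its term 6, giving 45.
Position 24 → track D, term 6 = -12.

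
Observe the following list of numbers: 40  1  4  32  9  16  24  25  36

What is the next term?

16

Positions follow the repeating pattern ABB; grouping by letter gives 2 tracks.
Track A is 40, 32, 24, which is arithmetic, step −8.
Track B is 1, 4, 9, 16, 25, 36, which is the squares 1², 2², 3², ….
Term 10 comes from track A (its 4th entry): 16.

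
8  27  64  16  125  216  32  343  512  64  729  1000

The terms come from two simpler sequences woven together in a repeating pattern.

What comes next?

128

Reading positions in blocks of 3 reveals the pattern ABB — 2 tracks woven together.
Stream A = 8, 16, 32, 64: powers of 2.
Stream B = 27, 64, 125, 216, 343, 512, 729, 1000: consecutive cubes n³ from n = 3.
The 13th slot belongs to stream A; its 5th term is 128.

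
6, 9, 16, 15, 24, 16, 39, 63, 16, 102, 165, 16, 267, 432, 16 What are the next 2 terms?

Reading positions in blocks of 3 reveals the pattern AAB — 2 tracks woven together.
Stream A: 6, 9, 15, 24, 39, 63, 102, 165, 267, 432 (Fibonacci-style (each term is the sum of the two before it)).
Stream B: 16, 16, 16, 16, 16 (the constant sequence 16).
Position 16 falls in stream A as its term 11, giving 699.
Term 17 comes from stream A (its 12th entry): 1131.

699, 1131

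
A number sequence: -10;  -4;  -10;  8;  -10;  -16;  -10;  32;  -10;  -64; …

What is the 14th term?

-256

Taking every 2nd term gives 2 separate tracks.
Track A is -10, -10, -10, -10, -10, which is the constant sequence -10.
Track B is -4, 8, -16, 32, -64, which is a geometric progression (common ratio -2).
Term 14 comes from track B (its 7th entry): -256.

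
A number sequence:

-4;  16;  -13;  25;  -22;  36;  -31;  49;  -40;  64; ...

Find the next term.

Positions 1, 3, 5, … form one subsequence and positions 2, 4, 6, … form another.
Track A = -4, -13, -22, -31, -40: linear: a_n = 5 − 9·n.
Track B = 16, 25, 36, 49, 64: consecutive squares n² from n = 4.
Position 11 → track A, term 6 = -49.

-49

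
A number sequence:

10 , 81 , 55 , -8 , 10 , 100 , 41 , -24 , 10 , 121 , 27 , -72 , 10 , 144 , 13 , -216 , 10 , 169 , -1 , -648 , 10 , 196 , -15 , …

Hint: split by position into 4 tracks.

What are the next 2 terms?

Read the sequence 4 terms at a time; column i is its own pattern.
Stream A: 10, 10, 10, 10, 10, 10 (constant 10).
Stream B: 81, 100, 121, 144, 169, 196 (consecutive squares n² from n = 9).
Stream C: 55, 41, 27, 13, -1, -15 (arithmetic, step −14).
Stream D: -8, -24, -72, -216, -648 (geometric with ratio 3).
Term 24 comes from stream D (its 6th entry): -1944.
Position 25 → stream A, term 7 = 10.

-1944, 10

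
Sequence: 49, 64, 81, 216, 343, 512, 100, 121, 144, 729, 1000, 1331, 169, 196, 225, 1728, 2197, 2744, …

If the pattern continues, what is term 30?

8000

Positions follow the repeating pattern AAABBB; grouping by letter gives 2 tracks.
Track A: 49, 64, 81, 100, 121, 144, 169, 196, 225. Consecutive squares n² from n = 7.
Track B: 216, 343, 512, 729, 1000, 1331, 1728, 2197, 2744. Consecutive cubes n³ from n = 6.
Position 30 falls in track B as its term 15, giving 8000.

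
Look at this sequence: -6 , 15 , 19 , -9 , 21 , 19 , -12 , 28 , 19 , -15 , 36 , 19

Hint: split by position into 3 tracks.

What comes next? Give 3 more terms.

Split by position mod 3: positions 1, 4, 7, … form one track, and each other residue class forms its own.
Subsequence A: -6, -9, -12, -15 (arithmetic, step −3).
Subsequence B: 15, 21, 28, 36 (triangular numbers n(n+1)/2 for n = 5, 6, …).
Subsequence C: 19, 19, 19, 19 (the constant sequence 19).
Position 13 → subsequence A, term 5 = -18.
The 14th slot belongs to subsequence B; its 5th term is 45.
Position 15 falls in subsequence C as its term 5, giving 19.

-18, 45, 19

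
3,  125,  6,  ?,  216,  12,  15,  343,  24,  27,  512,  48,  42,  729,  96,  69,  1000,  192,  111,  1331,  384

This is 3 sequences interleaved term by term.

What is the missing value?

12

Split by position mod 3 into 3 tracks.
Track A: 3, ?, 15, 27, 42, 69, 111. Each term equals the sum of the previous two.
Track B: 125, 216, 343, 512, 729, 1000, 1331. Consecutive cubes n³ from n = 5.
Track C: 6, 12, 24, 48, 96, 192, 384. A geometric progression (common ratio 2).
The gap is track A's term 2; the rule gives 12.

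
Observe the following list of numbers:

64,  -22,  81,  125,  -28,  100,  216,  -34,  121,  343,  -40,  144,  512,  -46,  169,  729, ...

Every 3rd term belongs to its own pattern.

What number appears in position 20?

Split by position mod 3 into 3 tracks.
Stream A = 64, 125, 216, 343, 512, 729: perfect cubes starting at 4³.
Stream B = -22, -28, -34, -40, -46: arithmetic, step −6.
Stream C = 81, 100, 121, 144, 169: perfect squares starting at 9².
Position 20 falls in stream B as its term 7, giving -58.

-58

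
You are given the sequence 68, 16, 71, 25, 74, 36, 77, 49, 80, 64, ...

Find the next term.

Positions 1, 3, 5, … form one subsequence and positions 2, 4, 6, … form another.
Subsequence A: 68, 71, 74, 77, 80 (arithmetic, step +3).
Subsequence B: 16, 25, 36, 49, 64 (the squares 4², 5², 6², …).
The 11th slot belongs to subsequence A; its 6th term is 83.

83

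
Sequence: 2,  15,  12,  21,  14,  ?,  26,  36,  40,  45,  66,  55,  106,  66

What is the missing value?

28

Taking every 2nd term gives 2 separate tracks.
Track A = 2, 12, 14, 26, 40, 66, 106: Fibonacci-style (each term is the sum of the two before it).
Track B = 15, 21, ?, 36, 45, 55, 66: the triangular numbers T_5, T_6, ….
Track B's pattern makes the blank 28.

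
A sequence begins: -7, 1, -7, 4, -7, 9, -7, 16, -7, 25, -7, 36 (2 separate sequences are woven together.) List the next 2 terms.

-7, 49

Positions 1, 3, 5, … form one subsequence and positions 2, 4, 6, … form another.
Subsequence A is -7, -7, -7, -7, -7, -7, which is constant -7.
Subsequence B is 1, 4, 9, 16, 25, 36, which is perfect squares starting at 1².
Term 13 comes from subsequence A (its 7th entry): -7.
Term 14 comes from subsequence B (its 7th entry): 49.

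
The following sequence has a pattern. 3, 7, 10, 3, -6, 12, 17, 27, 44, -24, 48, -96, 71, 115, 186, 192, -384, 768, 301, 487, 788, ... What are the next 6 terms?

Reading positions in blocks of 6 reveals the pattern AAABBB — 2 tracks woven together.
Stream A = 3, 7, 10, 17, 27, 44, 71, 115, 186, 301, 487, 788: each term equals the sum of the previous two.
Stream B = 3, -6, 12, -24, 48, -96, 192, -384, 768: geometric with ratio -2.
Term 22 comes from stream B (its 10th entry): -1536.
Term 23 comes from stream B (its 11th entry): 3072.
Position 24 → stream B, term 12 = -6144.
Position 25 falls in stream A as its term 13, giving 1275.
Position 26 falls in stream A as its term 14, giving 2063.
Position 27 → stream A, term 15 = 3338.

-1536, 3072, -6144, 1275, 2063, 3338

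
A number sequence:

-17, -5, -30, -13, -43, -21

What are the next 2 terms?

Odd-indexed and even-indexed terms follow separate rules.
Track A: -17, -30, -43 — arithmetic with common difference −13.
Track B: -5, -13, -21 — arithmetic, step −8.
The 7th slot belongs to track A; its 4th term is -56.
Position 8 → track B, term 4 = -29.

-56, -29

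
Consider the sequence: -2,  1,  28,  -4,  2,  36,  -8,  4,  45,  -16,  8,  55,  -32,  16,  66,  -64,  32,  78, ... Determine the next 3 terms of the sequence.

-128, 64, 91

Taking every 3rd term gives 3 separate tracks.
Stream A: -2, -4, -8, -16, -32, -64 (a geometric progression (common ratio 2)).
Stream B: 1, 2, 4, 8, 16, 32 (powers 2^0, 2^1, 2^2, …).
Stream C: 28, 36, 45, 55, 66, 78 (triangular numbers n(n+1)/2 for n = 7, 8, …).
The 19th slot belongs to stream A; its 7th term is -128.
Term 20 comes from stream B (its 7th entry): 64.
Position 21 falls in stream C as its term 7, giving 91.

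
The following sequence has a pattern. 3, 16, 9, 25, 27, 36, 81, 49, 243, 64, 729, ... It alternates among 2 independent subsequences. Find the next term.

The terms cycle through 2 interleaved subsequences.
Track A: 3, 9, 27, 81, 243, 729. Successive powers of 3.
Track B: 16, 25, 36, 49, 64. The squares 4², 5², 6², ….
Term 12 comes from track B (its 6th entry): 81.

81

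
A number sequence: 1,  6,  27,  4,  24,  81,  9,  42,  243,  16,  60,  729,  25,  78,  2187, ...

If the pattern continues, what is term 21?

19683

Taking every 3rd term gives 3 separate tracks.
Track A: 1, 4, 9, 16, 25 — consecutive squares n² from n = 1.
Track B: 6, 24, 42, 60, 78 — arithmetic with common difference +18.
Track C: 27, 81, 243, 729, 2187 — powers of 3.
Position 21 → track C, term 7 = 19683.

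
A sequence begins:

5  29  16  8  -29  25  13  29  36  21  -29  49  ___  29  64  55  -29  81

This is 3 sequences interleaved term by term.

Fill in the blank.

34

Split by position mod 3: positions 1, 4, 7, … form one track, and each other residue class forms its own.
Subsequence A = 5, 8, 13, 21, ?, 55: each term equals the sum of the previous two.
Subsequence B = 29, -29, 29, -29, 29, -29: alternating ±29.
Subsequence C = 16, 25, 36, 49, 64, 81: the squares 4², 5², 6², ….
Subsequence A's pattern makes the blank 34.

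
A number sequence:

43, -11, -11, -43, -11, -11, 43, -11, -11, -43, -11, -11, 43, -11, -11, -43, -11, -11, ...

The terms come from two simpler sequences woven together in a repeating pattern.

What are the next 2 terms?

43, -11

The slot pattern repeats as ABB (period 3), so there are 2 interleaved tracks.
Subsequence A is 43, -43, 43, -43, 43, -43, which is the oscillation 43·(−1)^(n+1).
Subsequence B is -11, -11, -11, -11, -11, -11, -11, -11, -11, -11, -11, -11, which is constant -11.
The 19th slot belongs to subsequence A; its 7th term is 43.
Term 20 comes from subsequence B (its 13th entry): -11.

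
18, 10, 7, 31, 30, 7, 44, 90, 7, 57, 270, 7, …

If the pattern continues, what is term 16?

83

Split by position mod 3 into 3 tracks.
Track A: 18, 31, 44, 57. Adding 13 each time.
Track B: 10, 30, 90, 270. A geometric progression (common ratio 3).
Track C: 7, 7, 7, 7. Always 7.
Position 16 falls in track A as its term 6, giving 83.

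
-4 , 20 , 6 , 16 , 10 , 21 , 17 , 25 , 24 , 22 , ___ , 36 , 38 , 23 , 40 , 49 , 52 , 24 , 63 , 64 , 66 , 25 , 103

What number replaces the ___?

Read the sequence 4 terms at a time; column i is its own pattern.
Track A = -4, 10, 24, 38, 52, 66: arithmetic, step +14.
Track B = 20, 21, 22, 23, 24, 25: linear: a_n = 19 + n.
Track C = 6, 17, ?, 40, 63, 103: Fibonacci-style (each term is the sum of the two before it).
Track D = 16, 25, 36, 49, 64: perfect squares starting at 4².
Filling track C at index 3 by its rule yields 23.

23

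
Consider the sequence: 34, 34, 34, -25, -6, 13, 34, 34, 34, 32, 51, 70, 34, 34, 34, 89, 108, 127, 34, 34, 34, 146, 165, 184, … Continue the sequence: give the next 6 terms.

Positions follow the repeating pattern AAABBB; grouping by letter gives 2 tracks.
Track A: 34, 34, 34, 34, 34, 34, 34, 34, 34, 34, 34, 34 — always 34.
Track B: -25, -6, 13, 32, 51, 70, 89, 108, 127, 146, 165, 184 — adding 19 each time.
Position 25 falls in track A as its term 13, giving 34.
The 26th slot belongs to track A; its 14th term is 34.
The 27th slot belongs to track A; its 15th term is 34.
Position 28 falls in track B as its term 13, giving 203.
Position 29 falls in track B as its term 14, giving 222.
Position 30 falls in track B as its term 15, giving 241.

34, 34, 34, 203, 222, 241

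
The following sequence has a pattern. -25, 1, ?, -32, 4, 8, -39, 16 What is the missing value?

2

Positions follow the repeating pattern ABB; grouping by letter gives 2 tracks.
Subsequence A: -25, -32, -39 — subtracting 7 each time.
Subsequence B: 1, ?, 4, 8, 16 — successive powers of 2.
So the missing entry in subsequence B is 2.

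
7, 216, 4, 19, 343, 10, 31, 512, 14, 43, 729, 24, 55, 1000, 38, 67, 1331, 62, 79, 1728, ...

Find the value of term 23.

2197

Read the sequence 3 terms at a time; column i is its own pattern.
Track A: 7, 19, 31, 43, 55, 67, 79. Linear: a_n = -5 + 12·n.
Track B: 216, 343, 512, 729, 1000, 1331, 1728. Perfect cubes starting at 6³.
Track C: 4, 10, 14, 24, 38, 62. A Fibonacci-like recurrence a_n = a_{n-1} + a_{n-2}.
Position 23 → track B, term 8 = 2197.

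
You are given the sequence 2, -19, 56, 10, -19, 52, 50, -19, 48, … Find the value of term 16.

6250

Split by position mod 3 into 3 tracks.
Track A is 2, 10, 50, which is multiplying by 5 each time.
Track B is -19, -19, -19, which is the constant sequence -19.
Track C is 56, 52, 48, which is subtracting 4 each time.
The 16th slot belongs to track A; its 6th term is 6250.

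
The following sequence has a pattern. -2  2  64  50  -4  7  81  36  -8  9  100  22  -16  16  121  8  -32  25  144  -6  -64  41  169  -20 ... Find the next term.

-128

Taking every 4th term gives 4 separate tracks.
Track A: -2, -4, -8, -16, -32, -64. Geometric, ×2 each step.
Track B: 2, 7, 9, 16, 25, 41. Fibonacci-style (each term is the sum of the two before it).
Track C: 64, 81, 100, 121, 144, 169. Consecutive squares n² from n = 8.
Track D: 50, 36, 22, 8, -6, -20. Arithmetic, step −14.
Position 25 falls in track A as its term 7, giving -128.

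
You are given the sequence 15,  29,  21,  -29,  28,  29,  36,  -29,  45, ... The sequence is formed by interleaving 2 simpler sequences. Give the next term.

The terms cycle through 2 interleaved subsequences.
Track A = 15, 21, 28, 36, 45: triangular numbers starting at T_5.
Track B = 29, -29, 29, -29: alternating ±29.
Position 10 falls in track B as its term 5, giving 29.

29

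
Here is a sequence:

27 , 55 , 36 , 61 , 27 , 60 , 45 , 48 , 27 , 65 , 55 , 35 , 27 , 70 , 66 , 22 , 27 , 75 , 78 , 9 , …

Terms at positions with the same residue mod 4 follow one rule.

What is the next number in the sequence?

27

Split by position mod 4 into 4 tracks.
Subsequence A: 27, 27, 27, 27, 27. The constant sequence 27.
Subsequence B: 55, 60, 65, 70, 75. Arithmetic, step +5.
Subsequence C: 36, 45, 55, 66, 78. Triangular numbers n(n+1)/2 for n = 8, 9, ….
Subsequence D: 61, 48, 35, 22, 9. Arithmetic, step −13.
Position 21 falls in subsequence A as its term 6, giving 27.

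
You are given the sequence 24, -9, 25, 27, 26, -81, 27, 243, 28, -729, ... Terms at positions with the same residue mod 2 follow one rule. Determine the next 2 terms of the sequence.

Odd-indexed and even-indexed terms follow separate rules.
Subsequence A is 24, 25, 26, 27, 28, which is arithmetic with common difference +1.
Subsequence B is -9, 27, -81, 243, -729, which is geometric with ratio -3.
Term 11 comes from subsequence A (its 6th entry): 29.
The 12th slot belongs to subsequence B; its 6th term is 2187.

29, 2187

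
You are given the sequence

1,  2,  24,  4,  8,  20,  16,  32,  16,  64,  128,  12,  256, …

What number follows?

The slot pattern repeats as AAB (period 3), so there are 2 interleaved tracks.
Track A: 1, 2, 4, 8, 16, 32, 64, 128, 256. Powers 2^0, 2^1, 2^2, ….
Track B: 24, 20, 16, 12. Subtracting 4 each time.
Position 14 → track A, term 10 = 512.

512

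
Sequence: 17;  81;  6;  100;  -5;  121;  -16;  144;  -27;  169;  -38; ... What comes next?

196

Taking every 2nd term gives 2 separate tracks.
Stream A = 17, 6, -5, -16, -27, -38: subtracting 11 each time.
Stream B = 81, 100, 121, 144, 169: consecutive squares n² from n = 9.
Position 12 falls in stream B as its term 6, giving 196.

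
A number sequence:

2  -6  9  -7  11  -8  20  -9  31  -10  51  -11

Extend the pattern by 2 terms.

Taking every 2nd term gives 2 separate tracks.
Stream A = 2, 9, 11, 20, 31, 51: Fibonacci-style (each term is the sum of the two before it).
Stream B = -6, -7, -8, -9, -10, -11: linear: a_n = -5 − n.
The 13th slot belongs to stream A; its 7th term is 82.
Position 14 falls in stream B as its term 7, giving -12.

82, -12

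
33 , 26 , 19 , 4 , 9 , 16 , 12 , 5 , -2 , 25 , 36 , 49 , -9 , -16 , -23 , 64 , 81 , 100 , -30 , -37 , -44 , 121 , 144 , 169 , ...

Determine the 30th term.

256

Reading positions in blocks of 6 reveals the pattern AAABBB — 2 tracks woven together.
Subsequence A is 33, 26, 19, 12, 5, -2, -9, -16, -23, -30, -37, -44, which is arithmetic, step −7.
Subsequence B is 4, 9, 16, 25, 36, 49, 64, 81, 100, 121, 144, 169, which is perfect squares starting at 2².
Term 30 comes from subsequence B (its 15th entry): 256.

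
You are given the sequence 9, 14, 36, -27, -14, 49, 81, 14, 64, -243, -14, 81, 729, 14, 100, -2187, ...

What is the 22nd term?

-19683

Split by position mod 3 into 3 tracks.
Subsequence A: 9, -27, 81, -243, 729, -2187 (a geometric progression (common ratio -3)).
Subsequence B: 14, -14, 14, -14, 14 (the oscillation 14·(−1)^(n+1)).
Subsequence C: 36, 49, 64, 81, 100 (consecutive squares n² from n = 6).
Position 22 falls in subsequence A as its term 8, giving -19683.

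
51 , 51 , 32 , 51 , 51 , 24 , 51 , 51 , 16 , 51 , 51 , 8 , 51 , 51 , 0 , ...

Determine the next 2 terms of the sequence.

51, 51

The slot pattern repeats as AAB (period 3), so there are 2 interleaved tracks.
Stream A = 51, 51, 51, 51, 51, 51, 51, 51, 51, 51: always 51.
Stream B = 32, 24, 16, 8, 0: arithmetic, step −8.
Position 16 → stream A, term 11 = 51.
Position 17 → stream A, term 12 = 51.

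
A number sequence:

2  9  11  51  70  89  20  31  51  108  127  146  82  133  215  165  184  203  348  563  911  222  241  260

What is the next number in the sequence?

Reading positions in blocks of 6 reveals the pattern AAABBB — 2 tracks woven together.
Track A: 2, 9, 11, 20, 31, 51, 82, 133, 215, 348, 563, 911. A Fibonacci-like recurrence a_n = a_{n-1} + a_{n-2}.
Track B: 51, 70, 89, 108, 127, 146, 165, 184, 203, 222, 241, 260. Arithmetic, step +19.
Position 25 falls in track A as its term 13, giving 1474.

1474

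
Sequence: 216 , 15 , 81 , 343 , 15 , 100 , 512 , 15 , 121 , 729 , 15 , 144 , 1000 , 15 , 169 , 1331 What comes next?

Read the sequence 3 terms at a time; column i is its own pattern.
Subsequence A is 216, 343, 512, 729, 1000, 1331, which is perfect cubes starting at 6³.
Subsequence B is 15, 15, 15, 15, 15, which is the constant sequence 15.
Subsequence C is 81, 100, 121, 144, 169, which is consecutive squares n² from n = 9.
Position 17 falls in subsequence B as its term 6, giving 15.

15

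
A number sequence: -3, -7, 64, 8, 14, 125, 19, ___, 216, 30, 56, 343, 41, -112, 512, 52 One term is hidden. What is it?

Split by position mod 3 into 3 tracks.
Track A: -3, 8, 19, 30, 41, 52 — adding 11 each time.
Track B: -7, 14, ?, 56, -112 — a geometric progression (common ratio -2).
Track C: 64, 125, 216, 343, 512 — perfect cubes starting at 4³.
Track B's pattern makes the blank -28.

-28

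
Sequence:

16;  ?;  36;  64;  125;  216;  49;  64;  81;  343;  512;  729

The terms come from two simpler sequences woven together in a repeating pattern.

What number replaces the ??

25

Reading positions in blocks of 6 reveals the pattern AAABBB — 2 tracks woven together.
Stream A is 16, ?, 36, 49, 64, 81, which is the squares 4², 5², 6², ….
Stream B is 64, 125, 216, 343, 512, 729, which is perfect cubes starting at 4³.
The gap is stream A's term 2; the rule gives 25.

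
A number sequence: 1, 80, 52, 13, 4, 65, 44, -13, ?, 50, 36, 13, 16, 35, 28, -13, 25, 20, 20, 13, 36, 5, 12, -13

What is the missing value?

9

Taking every 4th term gives 4 separate tracks.
Stream A is 1, 4, ?, 16, 25, 36, which is perfect squares starting at 1².
Stream B is 80, 65, 50, 35, 20, 5, which is arithmetic, step −15.
Stream C is 52, 44, 36, 28, 20, 12, which is linear: a_n = 60 − 8·n.
Stream D is 13, -13, 13, -13, 13, -13, which is alternating ±13.
The gap is stream A's term 3; the rule gives 9.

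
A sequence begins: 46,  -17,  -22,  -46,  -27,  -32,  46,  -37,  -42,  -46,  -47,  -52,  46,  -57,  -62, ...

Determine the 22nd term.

Reading positions in blocks of 3 reveals the pattern ABB — 2 tracks woven together.
Subsequence A: 46, -46, 46, -46, 46. Alternating ±46.
Subsequence B: -17, -22, -27, -32, -37, -42, -47, -52, -57, -62. Subtracting 5 each time.
Position 22 falls in subsequence A as its term 8, giving -46.

-46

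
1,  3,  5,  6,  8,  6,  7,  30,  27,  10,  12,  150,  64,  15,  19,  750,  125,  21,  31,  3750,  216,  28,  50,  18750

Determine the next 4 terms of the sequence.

343, 36, 81, 93750

The terms cycle through 4 interleaved subsequences.
Stream A: 1, 8, 27, 64, 125, 216. Perfect cubes starting at 1³.
Stream B: 3, 6, 10, 15, 21, 28. Triangular numbers n(n+1)/2 for n = 2, 3, ….
Stream C: 5, 7, 12, 19, 31, 50. Each term equals the sum of the previous two.
Stream D: 6, 30, 150, 750, 3750, 18750. Multiplying by 5 each time.
Position 25 falls in stream A as its term 7, giving 343.
Position 26 falls in stream B as its term 7, giving 36.
The 27th slot belongs to stream C; its 7th term is 81.
Position 28 → stream D, term 7 = 93750.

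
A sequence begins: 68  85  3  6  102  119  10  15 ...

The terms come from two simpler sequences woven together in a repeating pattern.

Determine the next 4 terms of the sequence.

136, 153, 21, 28

Reading positions in blocks of 4 reveals the pattern AABB — 2 tracks woven together.
Stream A: 68, 85, 102, 119 — arithmetic with common difference +17.
Stream B: 3, 6, 10, 15 — triangular numbers n(n+1)/2 for n = 2, 3, ….
The 9th slot belongs to stream A; its 5th term is 136.
Position 10 falls in stream A as its term 6, giving 153.
The 11th slot belongs to stream B; its 5th term is 21.
Position 12 → stream B, term 6 = 28.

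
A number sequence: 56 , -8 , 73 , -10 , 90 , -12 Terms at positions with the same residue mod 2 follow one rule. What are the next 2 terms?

Odd-indexed and even-indexed terms follow separate rules.
Track A is 56, 73, 90, which is arithmetic, step +17.
Track B is -8, -10, -12, which is linear: a_n = -6 − 2·n.
Term 7 comes from track A (its 4th entry): 107.
Term 8 comes from track B (its 4th entry): -14.

107, -14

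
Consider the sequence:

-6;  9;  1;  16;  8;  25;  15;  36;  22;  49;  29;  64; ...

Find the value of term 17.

50

The terms cycle through 2 interleaved subsequences.
Subsequence A: -6, 1, 8, 15, 22, 29 (adding 7 each time).
Subsequence B: 9, 16, 25, 36, 49, 64 (the squares 3², 4², 5², …).
The 17th slot belongs to subsequence A; its 9th term is 50.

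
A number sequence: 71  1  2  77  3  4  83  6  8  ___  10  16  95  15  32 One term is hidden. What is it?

The terms cycle through 3 interleaved subsequences.
Stream A: 71, 77, 83, ?, 95. Adding 6 each time.
Stream B: 1, 3, 6, 10, 15. Triangular numbers n(n+1)/2 for n = 1, 2, ….
Stream C: 2, 4, 8, 16, 32. Successive powers of 2.
So the missing entry in stream A is 89.

89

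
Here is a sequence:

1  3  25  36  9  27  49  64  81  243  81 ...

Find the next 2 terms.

Positions follow the repeating pattern AABB; grouping by letter gives 2 tracks.
Track A: 1, 3, 9, 27, 81, 243 — successive powers of 3.
Track B: 25, 36, 49, 64, 81 — perfect squares starting at 5².
Term 12 comes from track B (its 6th entry): 100.
Position 13 falls in track A as its term 7, giving 729.

100, 729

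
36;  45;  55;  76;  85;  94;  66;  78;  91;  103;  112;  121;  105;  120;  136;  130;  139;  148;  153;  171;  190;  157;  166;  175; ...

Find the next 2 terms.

Reading positions in blocks of 6 reveals the pattern AAABBB — 2 tracks woven together.
Stream A: 36, 45, 55, 66, 78, 91, 105, 120, 136, 153, 171, 190. The triangular numbers T_8, T_9, ….
Stream B: 76, 85, 94, 103, 112, 121, 130, 139, 148, 157, 166, 175. Arithmetic with common difference +9.
Position 25 → stream A, term 13 = 210.
Position 26 falls in stream A as its term 14, giving 231.

210, 231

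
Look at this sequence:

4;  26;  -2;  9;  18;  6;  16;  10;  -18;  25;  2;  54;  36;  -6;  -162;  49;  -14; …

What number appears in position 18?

486

Split by position mod 3 into 3 tracks.
Stream A: 4, 9, 16, 25, 36, 49 — perfect squares starting at 2².
Stream B: 26, 18, 10, 2, -6, -14 — arithmetic with common difference −8.
Stream C: -2, 6, -18, 54, -162 — multiplying by -3 each time.
Position 18 falls in stream C as its term 6, giving 486.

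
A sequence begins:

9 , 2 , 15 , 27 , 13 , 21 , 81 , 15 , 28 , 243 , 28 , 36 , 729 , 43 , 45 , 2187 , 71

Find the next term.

55

Split by position mod 3 into 3 tracks.
Track A = 9, 27, 81, 243, 729, 2187: successive powers of 3.
Track B = 2, 13, 15, 28, 43, 71: Fibonacci-style (each term is the sum of the two before it).
Track C = 15, 21, 28, 36, 45: the triangular numbers T_5, T_6, ….
Term 18 comes from track C (its 6th entry): 55.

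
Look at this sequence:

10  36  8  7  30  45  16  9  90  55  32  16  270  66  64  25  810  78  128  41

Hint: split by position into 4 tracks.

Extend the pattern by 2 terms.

Split by position mod 4 into 4 tracks.
Track A: 10, 30, 90, 270, 810. A geometric progression (common ratio 3).
Track B: 36, 45, 55, 66, 78. The triangular numbers T_8, T_9, ….
Track C: 8, 16, 32, 64, 128. Powers 2^3, 2^4, 2^5, ….
Track D: 7, 9, 16, 25, 41. Fibonacci-style (each term is the sum of the two before it).
Position 21 → track A, term 6 = 2430.
Position 22 → track B, term 6 = 91.

2430, 91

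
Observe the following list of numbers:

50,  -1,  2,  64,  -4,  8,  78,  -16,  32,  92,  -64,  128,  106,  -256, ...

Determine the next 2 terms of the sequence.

512, 120

Reading positions in blocks of 3 reveals the pattern ABB — 2 tracks woven together.
Track A: 50, 64, 78, 92, 106. Arithmetic with common difference +14.
Track B: -1, 2, -4, 8, -16, 32, -64, 128, -256. Geometric with ratio -2.
The 15th slot belongs to track B; its 10th term is 512.
Term 16 comes from track A (its 6th entry): 120.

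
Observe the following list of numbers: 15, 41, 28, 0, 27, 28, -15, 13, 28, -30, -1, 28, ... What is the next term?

-45

Taking every 3rd term gives 3 separate tracks.
Subsequence A: 15, 0, -15, -30 — subtracting 15 each time.
Subsequence B: 41, 27, 13, -1 — subtracting 14 each time.
Subsequence C: 28, 28, 28, 28 — constant 28.
Term 13 comes from subsequence A (its 5th entry): -45.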